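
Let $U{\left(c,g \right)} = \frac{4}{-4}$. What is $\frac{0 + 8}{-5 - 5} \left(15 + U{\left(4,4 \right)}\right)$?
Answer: $- \frac{56}{5} \approx -11.2$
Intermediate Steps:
$U{\left(c,g \right)} = -1$ ($U{\left(c,g \right)} = 4 \left(- \frac{1}{4}\right) = -1$)
$\frac{0 + 8}{-5 - 5} \left(15 + U{\left(4,4 \right)}\right) = \frac{0 + 8}{-5 - 5} \left(15 - 1\right) = \frac{8}{-10} \cdot 14 = 8 \left(- \frac{1}{10}\right) 14 = \left(- \frac{4}{5}\right) 14 = - \frac{56}{5}$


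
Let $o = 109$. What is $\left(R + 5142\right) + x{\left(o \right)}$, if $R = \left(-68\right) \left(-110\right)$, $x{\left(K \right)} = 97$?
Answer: $12719$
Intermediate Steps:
$R = 7480$
$\left(R + 5142\right) + x{\left(o \right)} = \left(7480 + 5142\right) + 97 = 12622 + 97 = 12719$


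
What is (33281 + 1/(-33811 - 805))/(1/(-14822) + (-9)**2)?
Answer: 8537880309045/20779655948 ≈ 410.88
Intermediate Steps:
(33281 + 1/(-33811 - 805))/(1/(-14822) + (-9)**2) = (33281 + 1/(-34616))/(-1/14822 + 81) = (33281 - 1/34616)/(1200581/14822) = (1152055095/34616)*(14822/1200581) = 8537880309045/20779655948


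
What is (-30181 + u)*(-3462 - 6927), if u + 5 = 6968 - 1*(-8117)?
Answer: 156884289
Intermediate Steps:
u = 15080 (u = -5 + (6968 - 1*(-8117)) = -5 + (6968 + 8117) = -5 + 15085 = 15080)
(-30181 + u)*(-3462 - 6927) = (-30181 + 15080)*(-3462 - 6927) = -15101*(-10389) = 156884289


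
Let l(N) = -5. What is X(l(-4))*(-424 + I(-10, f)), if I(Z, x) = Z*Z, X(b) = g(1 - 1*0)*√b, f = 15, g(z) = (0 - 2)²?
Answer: -1296*I*√5 ≈ -2897.9*I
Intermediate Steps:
g(z) = 4 (g(z) = (-2)² = 4)
X(b) = 4*√b
I(Z, x) = Z²
X(l(-4))*(-424 + I(-10, f)) = (4*√(-5))*(-424 + (-10)²) = (4*(I*√5))*(-424 + 100) = (4*I*√5)*(-324) = -1296*I*√5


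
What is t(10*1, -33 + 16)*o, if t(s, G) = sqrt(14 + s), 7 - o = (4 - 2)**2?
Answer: 6*sqrt(6) ≈ 14.697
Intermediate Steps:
o = 3 (o = 7 - (4 - 2)**2 = 7 - 1*2**2 = 7 - 1*4 = 7 - 4 = 3)
t(10*1, -33 + 16)*o = sqrt(14 + 10*1)*3 = sqrt(14 + 10)*3 = sqrt(24)*3 = (2*sqrt(6))*3 = 6*sqrt(6)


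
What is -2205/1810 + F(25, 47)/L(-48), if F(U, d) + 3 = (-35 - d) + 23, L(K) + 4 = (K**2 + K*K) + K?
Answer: -253955/206159 ≈ -1.2318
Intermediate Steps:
L(K) = -4 + K + 2*K**2 (L(K) = -4 + ((K**2 + K*K) + K) = -4 + ((K**2 + K**2) + K) = -4 + (2*K**2 + K) = -4 + (K + 2*K**2) = -4 + K + 2*K**2)
F(U, d) = -15 - d (F(U, d) = -3 + ((-35 - d) + 23) = -3 + (-12 - d) = -15 - d)
-2205/1810 + F(25, 47)/L(-48) = -2205/1810 + (-15 - 1*47)/(-4 - 48 + 2*(-48)**2) = -2205*1/1810 + (-15 - 47)/(-4 - 48 + 2*2304) = -441/362 - 62/(-4 - 48 + 4608) = -441/362 - 62/4556 = -441/362 - 62*1/4556 = -441/362 - 31/2278 = -253955/206159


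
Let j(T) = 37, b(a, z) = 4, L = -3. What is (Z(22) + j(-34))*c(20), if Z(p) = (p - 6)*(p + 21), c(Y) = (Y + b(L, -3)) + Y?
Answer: 31900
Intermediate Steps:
c(Y) = 4 + 2*Y (c(Y) = (Y + 4) + Y = (4 + Y) + Y = 4 + 2*Y)
Z(p) = (-6 + p)*(21 + p)
(Z(22) + j(-34))*c(20) = ((-126 + 22**2 + 15*22) + 37)*(4 + 2*20) = ((-126 + 484 + 330) + 37)*(4 + 40) = (688 + 37)*44 = 725*44 = 31900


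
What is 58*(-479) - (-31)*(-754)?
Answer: -51156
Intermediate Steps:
58*(-479) - (-31)*(-754) = -27782 - 31*754 = -27782 - 23374 = -51156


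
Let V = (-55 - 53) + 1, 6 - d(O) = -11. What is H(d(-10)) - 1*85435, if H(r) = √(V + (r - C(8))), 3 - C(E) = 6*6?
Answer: -85435 + I*√57 ≈ -85435.0 + 7.5498*I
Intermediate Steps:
C(E) = -33 (C(E) = 3 - 6*6 = 3 - 1*36 = 3 - 36 = -33)
d(O) = 17 (d(O) = 6 - 1*(-11) = 6 + 11 = 17)
V = -107 (V = -108 + 1 = -107)
H(r) = √(-74 + r) (H(r) = √(-107 + (r - 1*(-33))) = √(-107 + (r + 33)) = √(-107 + (33 + r)) = √(-74 + r))
H(d(-10)) - 1*85435 = √(-74 + 17) - 1*85435 = √(-57) - 85435 = I*√57 - 85435 = -85435 + I*√57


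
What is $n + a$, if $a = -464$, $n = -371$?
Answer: $-835$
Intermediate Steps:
$n + a = -371 - 464 = -835$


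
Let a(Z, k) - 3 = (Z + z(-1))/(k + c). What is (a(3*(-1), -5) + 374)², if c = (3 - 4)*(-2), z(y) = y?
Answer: 1288225/9 ≈ 1.4314e+5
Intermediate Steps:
c = 2 (c = -1*(-2) = 2)
a(Z, k) = 3 + (-1 + Z)/(2 + k) (a(Z, k) = 3 + (Z - 1)/(k + 2) = 3 + (-1 + Z)/(2 + k))
(a(3*(-1), -5) + 374)² = ((5 + 3*(-1) + 3*(-5))/(2 - 5) + 374)² = ((5 - 3 - 15)/(-3) + 374)² = (-⅓*(-13) + 374)² = (13/3 + 374)² = (1135/3)² = 1288225/9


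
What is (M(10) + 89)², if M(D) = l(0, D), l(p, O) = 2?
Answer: 8281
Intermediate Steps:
M(D) = 2
(M(10) + 89)² = (2 + 89)² = 91² = 8281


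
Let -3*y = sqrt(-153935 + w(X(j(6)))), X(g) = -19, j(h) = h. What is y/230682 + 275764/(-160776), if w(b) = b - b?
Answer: -68941/40194 - I*sqrt(153935)/692046 ≈ -1.7152 - 0.00056694*I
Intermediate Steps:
w(b) = 0
y = -I*sqrt(153935)/3 (y = -sqrt(-153935 + 0)/3 = -I*sqrt(153935)/3 ≈ -130.78*I)
y/230682 + 275764/(-160776) = -I*sqrt(153935)/3/230682 + 275764/(-160776) = -I*sqrt(153935)/3*(1/230682) + 275764*(-1/160776) = -I*sqrt(153935)/692046 - 68941/40194 = -68941/40194 - I*sqrt(153935)/692046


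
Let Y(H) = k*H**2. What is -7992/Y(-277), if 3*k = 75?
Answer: -7992/1918225 ≈ -0.0041663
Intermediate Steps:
k = 25 (k = (1/3)*75 = 25)
Y(H) = 25*H**2
-7992/Y(-277) = -7992/(25*(-277)**2) = -7992/(25*76729) = -7992/1918225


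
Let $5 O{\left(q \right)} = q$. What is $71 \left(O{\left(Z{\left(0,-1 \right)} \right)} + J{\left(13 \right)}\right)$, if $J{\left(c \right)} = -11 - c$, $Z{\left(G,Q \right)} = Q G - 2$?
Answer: $- \frac{8662}{5} \approx -1732.4$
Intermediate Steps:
$Z{\left(G,Q \right)} = -2 + G Q$ ($Z{\left(G,Q \right)} = G Q - 2 = -2 + G Q$)
$O{\left(q \right)} = \frac{q}{5}$
$71 \left(O{\left(Z{\left(0,-1 \right)} \right)} + J{\left(13 \right)}\right) = 71 \left(\frac{-2 + 0 \left(-1\right)}{5} - 24\right) = 71 \left(\frac{-2 + 0}{5} - 24\right) = 71 \left(\frac{1}{5} \left(-2\right) - 24\right) = 71 \left(- \frac{2}{5} - 24\right) = 71 \left(- \frac{122}{5}\right) = - \frac{8662}{5}$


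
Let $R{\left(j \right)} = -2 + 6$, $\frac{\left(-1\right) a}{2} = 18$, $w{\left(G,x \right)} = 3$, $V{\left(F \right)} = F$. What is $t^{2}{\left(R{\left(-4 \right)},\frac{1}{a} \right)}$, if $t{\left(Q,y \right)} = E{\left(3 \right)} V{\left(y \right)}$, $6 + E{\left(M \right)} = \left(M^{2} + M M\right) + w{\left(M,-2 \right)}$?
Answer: $\frac{25}{144} \approx 0.17361$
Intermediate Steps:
$a = -36$ ($a = \left(-2\right) 18 = -36$)
$R{\left(j \right)} = 4$
$E{\left(M \right)} = -3 + 2 M^{2}$ ($E{\left(M \right)} = -6 + \left(\left(M^{2} + M M\right) + 3\right) = -6 + \left(\left(M^{2} + M^{2}\right) + 3\right) = -6 + \left(2 M^{2} + 3\right) = -6 + \left(3 + 2 M^{2}\right) = -3 + 2 M^{2}$)
$t{\left(Q,y \right)} = 15 y$ ($t{\left(Q,y \right)} = \left(-3 + 2 \cdot 3^{2}\right) y = \left(-3 + 2 \cdot 9\right) y = \left(-3 + 18\right) y = 15 y$)
$t^{2}{\left(R{\left(-4 \right)},\frac{1}{a} \right)} = \left(\frac{15}{-36}\right)^{2} = \left(15 \left(- \frac{1}{36}\right)\right)^{2} = \left(- \frac{5}{12}\right)^{2} = \frac{25}{144}$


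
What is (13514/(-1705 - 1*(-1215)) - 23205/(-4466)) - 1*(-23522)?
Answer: 3673225029/156310 ≈ 23500.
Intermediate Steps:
(13514/(-1705 - 1*(-1215)) - 23205/(-4466)) - 1*(-23522) = (13514/(-1705 + 1215) - 23205*(-1/4466)) + 23522 = (13514/(-490) + 3315/638) + 23522 = (13514*(-1/490) + 3315/638) + 23522 = (-6757/245 + 3315/638) + 23522 = -3498791/156310 + 23522 = 3673225029/156310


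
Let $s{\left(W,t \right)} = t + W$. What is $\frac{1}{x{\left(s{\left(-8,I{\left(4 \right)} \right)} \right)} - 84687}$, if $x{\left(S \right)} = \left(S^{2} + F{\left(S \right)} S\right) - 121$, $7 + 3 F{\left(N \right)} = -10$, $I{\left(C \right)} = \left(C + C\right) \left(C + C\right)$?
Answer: $- \frac{3}{245968} \approx -1.2197 \cdot 10^{-5}$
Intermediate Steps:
$I{\left(C \right)} = 4 C^{2}$ ($I{\left(C \right)} = 2 C 2 C = 4 C^{2}$)
$F{\left(N \right)} = - \frac{17}{3}$ ($F{\left(N \right)} = - \frac{7}{3} + \frac{1}{3} \left(-10\right) = - \frac{7}{3} - \frac{10}{3} = - \frac{17}{3}$)
$s{\left(W,t \right)} = W + t$
$x{\left(S \right)} = -121 + S^{2} - \frac{17 S}{3}$ ($x{\left(S \right)} = \left(S^{2} - \frac{17 S}{3}\right) - 121 = -121 + S^{2} - \frac{17 S}{3}$)
$\frac{1}{x{\left(s{\left(-8,I{\left(4 \right)} \right)} \right)} - 84687} = \frac{1}{\left(-121 + \left(-8 + 4 \cdot 4^{2}\right)^{2} - \frac{17 \left(-8 + 4 \cdot 4^{2}\right)}{3}\right) - 84687} = \frac{1}{\left(-121 + \left(-8 + 4 \cdot 16\right)^{2} - \frac{17 \left(-8 + 4 \cdot 16\right)}{3}\right) - 84687} = \frac{1}{\left(-121 + \left(-8 + 64\right)^{2} - \frac{17 \left(-8 + 64\right)}{3}\right) - 84687} = \frac{1}{\left(-121 + 56^{2} - \frac{952}{3}\right) - 84687} = \frac{1}{\left(-121 + 3136 - \frac{952}{3}\right) - 84687} = \frac{1}{\frac{8093}{3} - 84687} = \frac{1}{- \frac{245968}{3}} = - \frac{3}{245968}$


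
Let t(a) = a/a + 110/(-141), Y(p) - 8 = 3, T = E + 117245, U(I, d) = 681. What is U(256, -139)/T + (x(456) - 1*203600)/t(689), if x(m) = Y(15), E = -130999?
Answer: -394823019057/426374 ≈ -9.2600e+5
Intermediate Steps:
T = -13754 (T = -130999 + 117245 = -13754)
Y(p) = 11 (Y(p) = 8 + 3 = 11)
x(m) = 11
t(a) = 31/141 (t(a) = 1 + 110*(-1/141) = 1 - 110/141 = 31/141)
U(256, -139)/T + (x(456) - 1*203600)/t(689) = 681/(-13754) + (11 - 1*203600)/(31/141) = 681*(-1/13754) + (11 - 203600)*(141/31) = -681/13754 - 203589*141/31 = -681/13754 - 28706049/31 = -394823019057/426374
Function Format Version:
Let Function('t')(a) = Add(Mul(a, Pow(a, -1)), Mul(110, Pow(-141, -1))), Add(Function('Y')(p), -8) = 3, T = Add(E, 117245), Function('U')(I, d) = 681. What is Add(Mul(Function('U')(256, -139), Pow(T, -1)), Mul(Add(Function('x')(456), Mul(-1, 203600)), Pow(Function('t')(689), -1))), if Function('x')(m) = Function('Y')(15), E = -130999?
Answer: Rational(-394823019057, 426374) ≈ -9.2600e+5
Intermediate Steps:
T = -13754 (T = Add(-130999, 117245) = -13754)
Function('Y')(p) = 11 (Function('Y')(p) = Add(8, 3) = 11)
Function('x')(m) = 11
Function('t')(a) = Rational(31, 141) (Function('t')(a) = Add(1, Mul(110, Rational(-1, 141))) = Add(1, Rational(-110, 141)) = Rational(31, 141))
Add(Mul(Function('U')(256, -139), Pow(T, -1)), Mul(Add(Function('x')(456), Mul(-1, 203600)), Pow(Function('t')(689), -1))) = Add(Mul(681, Pow(-13754, -1)), Mul(Add(11, Mul(-1, 203600)), Pow(Rational(31, 141), -1))) = Add(Mul(681, Rational(-1, 13754)), Mul(Add(11, -203600), Rational(141, 31))) = Add(Rational(-681, 13754), Mul(-203589, Rational(141, 31))) = Add(Rational(-681, 13754), Rational(-28706049, 31)) = Rational(-394823019057, 426374)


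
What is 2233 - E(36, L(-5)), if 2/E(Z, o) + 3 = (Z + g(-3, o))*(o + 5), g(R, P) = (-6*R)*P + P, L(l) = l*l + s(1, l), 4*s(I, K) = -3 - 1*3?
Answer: 122799361/54993 ≈ 2233.0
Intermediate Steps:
s(I, K) = -3/2 (s(I, K) = (-3 - 1*3)/4 = (-3 - 3)/4 = (¼)*(-6) = -3/2)
L(l) = -3/2 + l² (L(l) = l*l - 3/2 = l² - 3/2 = -3/2 + l²)
g(R, P) = P - 6*P*R (g(R, P) = -6*P*R + P = P - 6*P*R)
E(Z, o) = 2/(-3 + (5 + o)*(Z + 19*o)) (E(Z, o) = 2/(-3 + (Z + o*(1 - 6*(-3)))*(o + 5)) = 2/(-3 + (Z + o*(1 + 18))*(5 + o)) = 2/(-3 + (Z + o*19)*(5 + o)) = 2/(-3 + (Z + 19*o)*(5 + o)) = 2/(-3 + (5 + o)*(Z + 19*o)))
2233 - E(36, L(-5)) = 2233 - 2/(-3 + 5*36 + 19*(-3/2 + (-5)²)² + 95*(-3/2 + (-5)²) + 36*(-3/2 + (-5)²)) = 2233 - 2/(-3 + 180 + 19*(-3/2 + 25)² + 95*(-3/2 + 25) + 36*(-3/2 + 25)) = 2233 - 2/(-3 + 180 + 19*(47/2)² + 95*(47/2) + 36*(47/2)) = 2233 - 2/(-3 + 180 + 19*(2209/4) + 4465/2 + 846) = 2233 - 2/(-3 + 180 + 41971/4 + 4465/2 + 846) = 2233 - 2/54993/4 = 2233 - 2*4/54993 = 2233 - 1*8/54993 = 2233 - 8/54993 = 122799361/54993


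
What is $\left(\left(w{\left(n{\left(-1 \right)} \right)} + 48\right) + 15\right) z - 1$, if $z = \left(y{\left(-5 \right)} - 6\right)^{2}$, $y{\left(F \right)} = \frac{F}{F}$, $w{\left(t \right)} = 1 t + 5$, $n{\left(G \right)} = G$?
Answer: $1674$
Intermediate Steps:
$w{\left(t \right)} = 5 + t$ ($w{\left(t \right)} = t + 5 = 5 + t$)
$y{\left(F \right)} = 1$
$z = 25$ ($z = \left(1 - 6\right)^{2} = \left(-5\right)^{2} = 25$)
$\left(\left(w{\left(n{\left(-1 \right)} \right)} + 48\right) + 15\right) z - 1 = \left(\left(\left(5 - 1\right) + 48\right) + 15\right) 25 - 1 = \left(\left(4 + 48\right) + 15\right) 25 - 1 = \left(52 + 15\right) 25 - 1 = 67 \cdot 25 - 1 = 1675 - 1 = 1674$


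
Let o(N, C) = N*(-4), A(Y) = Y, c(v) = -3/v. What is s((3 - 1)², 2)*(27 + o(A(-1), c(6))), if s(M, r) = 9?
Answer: 279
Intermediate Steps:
o(N, C) = -4*N
s((3 - 1)², 2)*(27 + o(A(-1), c(6))) = 9*(27 - 4*(-1)) = 9*(27 + 4) = 9*31 = 279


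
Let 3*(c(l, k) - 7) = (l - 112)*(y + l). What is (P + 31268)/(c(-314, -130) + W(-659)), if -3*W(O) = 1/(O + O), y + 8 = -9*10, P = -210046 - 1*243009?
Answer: -1667745798/231352495 ≈ -7.2087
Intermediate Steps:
P = -453055 (P = -210046 - 243009 = -453055)
y = -98 (y = -8 - 9*10 = -8 - 90 = -98)
c(l, k) = 7 + (-112 + l)*(-98 + l)/3 (c(l, k) = 7 + ((l - 112)*(-98 + l))/3 = 7 + ((-112 + l)*(-98 + l))/3 = 7 + (-112 + l)*(-98 + l)/3)
W(O) = -1/(6*O) (W(O) = -1/(3*(O + O)) = -1/(2*O)/3 = -1/(6*O))
(P + 31268)/(c(-314, -130) + W(-659)) = (-453055 + 31268)/((10997/3 - 70*(-314) + (⅓)*(-314)²) - ⅙/(-659)) = -421787/((10997/3 + 21980 + (⅓)*98596) - ⅙*(-1/659)) = -421787/((10997/3 + 21980 + 98596/3) + 1/3954) = -421787/(58511 + 1/3954) = -421787/231352495/3954 = -421787*3954/231352495 = -1667745798/231352495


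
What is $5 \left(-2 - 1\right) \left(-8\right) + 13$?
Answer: $133$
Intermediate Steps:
$5 \left(-2 - 1\right) \left(-8\right) + 13 = 5 \left(-3\right) \left(-8\right) + 13 = \left(-15\right) \left(-8\right) + 13 = 120 + 13 = 133$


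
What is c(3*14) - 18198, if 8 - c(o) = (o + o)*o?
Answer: -21718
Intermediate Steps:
c(o) = 8 - 2*o² (c(o) = 8 - (o + o)*o = 8 - 2*o*o = 8 - 2*o²)
c(3*14) - 18198 = (8 - 2*(3*14)²) - 18198 = (8 - 2*42²) - 18198 = (8 - 2*1764) - 18198 = (8 - 3528) - 18198 = -3520 - 18198 = -21718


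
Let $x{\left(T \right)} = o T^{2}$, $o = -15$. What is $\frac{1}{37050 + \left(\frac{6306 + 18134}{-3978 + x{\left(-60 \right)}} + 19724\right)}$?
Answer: $\frac{28989}{1645809266} \approx 1.7614 \cdot 10^{-5}$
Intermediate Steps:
$x{\left(T \right)} = - 15 T^{2}$
$\frac{1}{37050 + \left(\frac{6306 + 18134}{-3978 + x{\left(-60 \right)}} + 19724\right)} = \frac{1}{37050 + \left(\frac{6306 + 18134}{-3978 - 15 \left(-60\right)^{2}} + 19724\right)} = \frac{1}{37050 + \left(\frac{24440}{-3978 - 54000} + 19724\right)} = \frac{1}{37050 + \left(\frac{24440}{-57978} + 19724\right)} = \frac{1}{37050 + \left(24440 \left(- \frac{1}{57978}\right) + 19724\right)} = \frac{1}{37050 + \left(- \frac{12220}{28989} + 19724\right)} = \frac{1}{37050 + \frac{571766816}{28989}} = \frac{1}{\frac{1645809266}{28989}} = \frac{28989}{1645809266}$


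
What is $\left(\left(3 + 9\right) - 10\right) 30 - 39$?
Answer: $21$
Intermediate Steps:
$\left(\left(3 + 9\right) - 10\right) 30 - 39 = \left(12 - 10\right) 30 - 39 = 2 \cdot 30 - 39 = 60 - 39 = 21$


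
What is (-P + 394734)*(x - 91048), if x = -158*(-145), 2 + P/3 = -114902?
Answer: -50384371548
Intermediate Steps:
P = -344712 (P = -6 + 3*(-114902) = -6 - 344706 = -344712)
x = 22910
(-P + 394734)*(x - 91048) = (-1*(-344712) + 394734)*(22910 - 91048) = (344712 + 394734)*(-68138) = 739446*(-68138) = -50384371548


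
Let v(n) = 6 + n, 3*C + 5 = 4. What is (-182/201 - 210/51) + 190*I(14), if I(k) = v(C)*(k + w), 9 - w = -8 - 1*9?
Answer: 49047212/1139 ≈ 43062.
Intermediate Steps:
w = 26 (w = 9 - (-8 - 1*9) = 9 - (-8 - 9) = 9 - 1*(-17) = 9 + 17 = 26)
C = -⅓ (C = -5/3 + (⅓)*4 = -5/3 + 4/3 = -⅓ ≈ -0.33333)
I(k) = 442/3 + 17*k/3 (I(k) = (6 - ⅓)*(k + 26) = 17*(26 + k)/3 = 442/3 + 17*k/3)
(-182/201 - 210/51) + 190*I(14) = (-182/201 - 210/51) + 190*(442/3 + (17/3)*14) = (-182*1/201 - 210*1/51) + 190*(442/3 + 238/3) = (-182/201 - 70/17) + 190*(680/3) = -17164/3417 + 129200/3 = 49047212/1139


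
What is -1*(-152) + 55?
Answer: 207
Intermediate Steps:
-1*(-152) + 55 = 152 + 55 = 207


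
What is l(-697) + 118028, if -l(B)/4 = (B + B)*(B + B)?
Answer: -7654916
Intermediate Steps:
l(B) = -16*B² (l(B) = -4*(B + B)*(B + B) = -4*2*B*2*B = -16*B²)
l(-697) + 118028 = -16*(-697)² + 118028 = -16*485809 + 118028 = -7772944 + 118028 = -7654916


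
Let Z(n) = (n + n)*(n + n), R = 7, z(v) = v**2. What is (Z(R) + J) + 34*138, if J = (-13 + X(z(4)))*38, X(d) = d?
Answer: 5002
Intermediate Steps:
Z(n) = 4*n**2 (Z(n) = (2*n)*(2*n) = 4*n**2)
J = 114 (J = (-13 + 4**2)*38 = (-13 + 16)*38 = 3*38 = 114)
(Z(R) + J) + 34*138 = (4*7**2 + 114) + 34*138 = (4*49 + 114) + 4692 = (196 + 114) + 4692 = 310 + 4692 = 5002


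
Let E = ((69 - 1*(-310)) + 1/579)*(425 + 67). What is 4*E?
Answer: 143953952/193 ≈ 7.4588e+5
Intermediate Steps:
E = 35988488/193 (E = ((69 + 310) + 1*(1/579))*492 = (379 + 1/579)*492 = (219442/579)*492 = 35988488/193 ≈ 1.8647e+5)
4*E = 4*(35988488/193) = 143953952/193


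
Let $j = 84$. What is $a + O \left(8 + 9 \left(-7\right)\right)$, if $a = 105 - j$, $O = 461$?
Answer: $-25334$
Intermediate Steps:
$a = 21$ ($a = 105 - 84 = 21$)
$a + O \left(8 + 9 \left(-7\right)\right) = 21 + 461 \left(8 + 9 \left(-7\right)\right) = 21 + 461 \left(8 - 63\right) = 21 + 461 \left(-55\right) = 21 - 25355 = -25334$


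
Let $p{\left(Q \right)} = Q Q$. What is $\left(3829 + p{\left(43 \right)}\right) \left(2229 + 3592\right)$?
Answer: $33051638$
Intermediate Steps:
$p{\left(Q \right)} = Q^{2}$
$\left(3829 + p{\left(43 \right)}\right) \left(2229 + 3592\right) = \left(3829 + 43^{2}\right) \left(2229 + 3592\right) = \left(3829 + 1849\right) 5821 = 5678 \cdot 5821 = 33051638$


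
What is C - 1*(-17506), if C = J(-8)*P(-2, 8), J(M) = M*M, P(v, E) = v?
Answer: 17378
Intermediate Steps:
J(M) = M²
C = -128 (C = (-8)²*(-2) = 64*(-2) = -128)
C - 1*(-17506) = -128 - 1*(-17506) = -128 + 17506 = 17378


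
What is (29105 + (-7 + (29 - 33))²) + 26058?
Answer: 55284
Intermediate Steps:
(29105 + (-7 + (29 - 33))²) + 26058 = (29105 + (-7 - 4)²) + 26058 = (29105 + (-11)²) + 26058 = (29105 + 121) + 26058 = 29226 + 26058 = 55284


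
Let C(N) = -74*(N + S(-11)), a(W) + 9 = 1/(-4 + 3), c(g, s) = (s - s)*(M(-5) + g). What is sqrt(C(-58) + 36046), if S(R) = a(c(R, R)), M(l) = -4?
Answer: sqrt(41078) ≈ 202.68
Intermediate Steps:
c(g, s) = 0 (c(g, s) = (s - s)*(-4 + g) = 0*(-4 + g) = 0)
a(W) = -10 (a(W) = -9 + 1/(-4 + 3) = -9 + 1/(-1) = -9 - 1 = -10)
S(R) = -10
C(N) = 740 - 74*N (C(N) = -74*(N - 10) = -74*(-10 + N) = 740 - 74*N)
sqrt(C(-58) + 36046) = sqrt((740 - 74*(-58)) + 36046) = sqrt((740 + 4292) + 36046) = sqrt(5032 + 36046) = sqrt(41078)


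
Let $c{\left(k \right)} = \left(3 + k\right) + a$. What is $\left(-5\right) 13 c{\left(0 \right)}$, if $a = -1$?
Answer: $-130$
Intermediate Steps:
$c{\left(k \right)} = 2 + k$ ($c{\left(k \right)} = \left(3 + k\right) - 1 = 2 + k$)
$\left(-5\right) 13 c{\left(0 \right)} = \left(-5\right) 13 \left(2 + 0\right) = \left(-65\right) 2 = -130$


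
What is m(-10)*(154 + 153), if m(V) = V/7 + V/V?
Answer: -921/7 ≈ -131.57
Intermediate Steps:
m(V) = 1 + V/7 (m(V) = V*(1/7) + 1 = V/7 + 1 = 1 + V/7)
m(-10)*(154 + 153) = (1 + (1/7)*(-10))*(154 + 153) = (1 - 10/7)*307 = -3/7*307 = -921/7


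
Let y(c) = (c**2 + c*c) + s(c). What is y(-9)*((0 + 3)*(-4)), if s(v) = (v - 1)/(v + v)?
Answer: -5852/3 ≈ -1950.7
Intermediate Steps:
s(v) = (-1 + v)/(2*v) (s(v) = (-1 + v)/((2*v)) = (-1 + v)*(1/(2*v)) = (-1 + v)/(2*v))
y(c) = 2*c**2 + (-1 + c)/(2*c) (y(c) = (c**2 + c*c) + (-1 + c)/(2*c) = (c**2 + c**2) + (-1 + c)/(2*c) = 2*c**2 + (-1 + c)/(2*c))
y(-9)*((0 + 3)*(-4)) = ((1/2)*(-1 - 9 + 4*(-9)**3)/(-9))*((0 + 3)*(-4)) = ((1/2)*(-1/9)*(-1 - 9 + 4*(-729)))*(3*(-4)) = ((1/2)*(-1/9)*(-1 - 9 - 2916))*(-12) = ((1/2)*(-1/9)*(-2926))*(-12) = (1463/9)*(-12) = -5852/3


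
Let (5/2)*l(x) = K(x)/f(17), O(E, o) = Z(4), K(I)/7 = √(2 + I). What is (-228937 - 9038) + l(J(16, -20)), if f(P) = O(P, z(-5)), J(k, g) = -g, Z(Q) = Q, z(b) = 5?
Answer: -237975 + 7*√22/10 ≈ -2.3797e+5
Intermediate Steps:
K(I) = 7*√(2 + I)
O(E, o) = 4
f(P) = 4
l(x) = 7*√(2 + x)/10 (l(x) = 2*((7*√(2 + x))/4)/5 = 2*((7*√(2 + x))*(¼))/5 = 2*(7*√(2 + x)/4)/5 = 7*√(2 + x)/10)
(-228937 - 9038) + l(J(16, -20)) = (-228937 - 9038) + 7*√(2 - 1*(-20))/10 = -237975 + 7*√(2 + 20)/10 = -237975 + 7*√22/10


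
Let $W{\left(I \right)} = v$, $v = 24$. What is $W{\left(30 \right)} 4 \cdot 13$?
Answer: $1248$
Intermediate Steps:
$W{\left(I \right)} = 24$
$W{\left(30 \right)} 4 \cdot 13 = 24 \cdot 4 \cdot 13 = 24 \cdot 52 = 1248$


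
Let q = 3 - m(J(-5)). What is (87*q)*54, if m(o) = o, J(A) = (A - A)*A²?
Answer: 14094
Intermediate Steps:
J(A) = 0 (J(A) = 0*A² = 0)
q = 3 (q = 3 - 1*0 = 3 + 0 = 3)
(87*q)*54 = (87*3)*54 = 261*54 = 14094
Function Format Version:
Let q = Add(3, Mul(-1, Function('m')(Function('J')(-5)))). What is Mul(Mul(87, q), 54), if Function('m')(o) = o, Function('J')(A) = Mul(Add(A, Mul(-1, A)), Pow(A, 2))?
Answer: 14094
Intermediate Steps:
Function('J')(A) = 0 (Function('J')(A) = Mul(0, Pow(A, 2)) = 0)
q = 3 (q = Add(3, Mul(-1, 0)) = Add(3, 0) = 3)
Mul(Mul(87, q), 54) = Mul(Mul(87, 3), 54) = Mul(261, 54) = 14094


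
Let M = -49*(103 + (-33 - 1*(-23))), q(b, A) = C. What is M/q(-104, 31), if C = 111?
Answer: -1519/37 ≈ -41.054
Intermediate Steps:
q(b, A) = 111
M = -4557 (M = -49*(103 + (-33 + 23)) = -49*(103 - 10) = -49*93 = -4557)
M/q(-104, 31) = -4557/111 = -4557*1/111 = -1519/37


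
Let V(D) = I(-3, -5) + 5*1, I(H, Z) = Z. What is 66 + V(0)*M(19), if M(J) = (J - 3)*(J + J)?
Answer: 66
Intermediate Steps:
M(J) = 2*J*(-3 + J) (M(J) = (-3 + J)*(2*J) = 2*J*(-3 + J))
V(D) = 0 (V(D) = -5 + 5*1 = -5 + 5 = 0)
66 + V(0)*M(19) = 66 + 0*(2*19*(-3 + 19)) = 66 + 0*(2*19*16) = 66 + 0*608 = 66 + 0 = 66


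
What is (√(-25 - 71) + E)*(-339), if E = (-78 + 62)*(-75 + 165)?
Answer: 488160 - 1356*I*√6 ≈ 4.8816e+5 - 3321.5*I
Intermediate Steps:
E = -1440 (E = -16*90 = -1440)
(√(-25 - 71) + E)*(-339) = (√(-25 - 71) - 1440)*(-339) = (√(-96) - 1440)*(-339) = (4*I*√6 - 1440)*(-339) = (-1440 + 4*I*√6)*(-339) = 488160 - 1356*I*√6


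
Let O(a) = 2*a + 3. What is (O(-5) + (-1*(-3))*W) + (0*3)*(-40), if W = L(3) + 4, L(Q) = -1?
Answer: 2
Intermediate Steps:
O(a) = 3 + 2*a
W = 3 (W = -1 + 4 = 3)
(O(-5) + (-1*(-3))*W) + (0*3)*(-40) = ((3 + 2*(-5)) - 1*(-3)*3) + (0*3)*(-40) = ((3 - 10) + 3*3) + 0*(-40) = (-7 + 9) + 0 = 2 + 0 = 2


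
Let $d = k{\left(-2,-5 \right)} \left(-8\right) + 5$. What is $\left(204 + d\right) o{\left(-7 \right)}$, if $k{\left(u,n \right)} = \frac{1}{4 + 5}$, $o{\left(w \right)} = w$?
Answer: $- \frac{13111}{9} \approx -1456.8$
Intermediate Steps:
$k{\left(u,n \right)} = \frac{1}{9}$
$d = \frac{37}{9}$ ($d = \frac{1}{9} \left(-8\right) + 5 = - \frac{8}{9} + 5 = \frac{37}{9} \approx 4.1111$)
$\left(204 + d\right) o{\left(-7 \right)} = \left(204 + \frac{37}{9}\right) \left(-7\right) = \frac{1873}{9} \left(-7\right) = - \frac{13111}{9}$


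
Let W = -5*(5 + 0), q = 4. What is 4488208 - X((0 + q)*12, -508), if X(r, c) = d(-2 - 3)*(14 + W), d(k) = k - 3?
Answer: 4488120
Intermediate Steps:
W = -25 (W = -5*5 = -25)
d(k) = -3 + k
X(r, c) = 88 (X(r, c) = (-3 + (-2 - 3))*(14 - 25) = (-3 - 5)*(-11) = -8*(-11) = 88)
4488208 - X((0 + q)*12, -508) = 4488208 - 1*88 = 4488208 - 88 = 4488120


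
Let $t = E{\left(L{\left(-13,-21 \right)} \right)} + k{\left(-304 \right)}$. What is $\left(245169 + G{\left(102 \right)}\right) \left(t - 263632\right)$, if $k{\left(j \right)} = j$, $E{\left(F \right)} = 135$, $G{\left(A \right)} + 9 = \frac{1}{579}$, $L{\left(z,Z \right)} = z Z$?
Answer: $- \frac{37445929643441}{579} \approx -6.4673 \cdot 10^{10}$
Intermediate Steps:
$L{\left(z,Z \right)} = Z z$
$G{\left(A \right)} = - \frac{5210}{579}$ ($G{\left(A \right)} = -9 + \frac{1}{579} = - \frac{5210}{579}$)
$t = -169$ ($t = 135 - 304 = -169$)
$\left(245169 + G{\left(102 \right)}\right) \left(t - 263632\right) = \left(245169 - \frac{5210}{579}\right) \left(-169 - 263632\right) = \frac{141947641}{579} \left(-263801\right) = - \frac{37445929643441}{579}$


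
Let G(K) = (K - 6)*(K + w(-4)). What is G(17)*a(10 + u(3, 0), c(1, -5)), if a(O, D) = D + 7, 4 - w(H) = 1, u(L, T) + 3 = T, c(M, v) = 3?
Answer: 2200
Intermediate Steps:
u(L, T) = -3 + T
w(H) = 3 (w(H) = 4 - 1*1 = 4 - 1 = 3)
a(O, D) = 7 + D
G(K) = (-6 + K)*(3 + K) (G(K) = (K - 6)*(K + 3) = (-6 + K)*(3 + K))
G(17)*a(10 + u(3, 0), c(1, -5)) = (-18 + 17² - 3*17)*(7 + 3) = (-18 + 289 - 51)*10 = 220*10 = 2200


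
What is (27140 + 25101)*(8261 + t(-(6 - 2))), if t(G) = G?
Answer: 431353937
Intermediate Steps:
(27140 + 25101)*(8261 + t(-(6 - 2))) = (27140 + 25101)*(8261 - (6 - 2)) = 52241*(8261 - 1*4) = 52241*(8261 - 4) = 52241*8257 = 431353937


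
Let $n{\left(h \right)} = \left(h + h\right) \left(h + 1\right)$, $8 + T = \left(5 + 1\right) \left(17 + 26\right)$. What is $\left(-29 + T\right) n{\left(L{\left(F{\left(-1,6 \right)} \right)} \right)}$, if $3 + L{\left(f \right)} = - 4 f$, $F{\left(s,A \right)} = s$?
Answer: $884$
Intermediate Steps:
$L{\left(f \right)} = -3 - 4 f$
$T = 250$ ($T = -8 + \left(5 + 1\right) \left(17 + 26\right) = -8 + 6 \cdot 43 = -8 + 258 = 250$)
$n{\left(h \right)} = 2 h \left(1 + h\right)$
$\left(-29 + T\right) n{\left(L{\left(F{\left(-1,6 \right)} \right)} \right)} = \left(-29 + 250\right) 2 \left(-3 - -4\right) \left(1 - -1\right) = 221 \cdot 2 \left(-3 + 4\right) \left(1 + \left(-3 + 4\right)\right) = 221 \cdot 2 \cdot 1 \left(1 + 1\right) = 221 \cdot 2 \cdot 1 \cdot 2 = 221 \cdot 4 = 884$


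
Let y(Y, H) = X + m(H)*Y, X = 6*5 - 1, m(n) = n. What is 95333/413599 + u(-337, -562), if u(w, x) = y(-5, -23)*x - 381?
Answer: -33629225758/413599 ≈ -81309.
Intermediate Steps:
X = 29 (X = 30 - 1 = 29)
y(Y, H) = 29 + H*Y
u(w, x) = -381 + 144*x (u(w, x) = (29 - 23*(-5))*x - 381 = (29 + 115)*x - 381 = 144*x - 381 = -381 + 144*x)
95333/413599 + u(-337, -562) = 95333/413599 + (-381 + 144*(-562)) = 95333*(1/413599) + (-381 - 80928) = 95333/413599 - 81309 = -33629225758/413599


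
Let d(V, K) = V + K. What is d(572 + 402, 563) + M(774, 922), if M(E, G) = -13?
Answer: 1524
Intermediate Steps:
d(V, K) = K + V
d(572 + 402, 563) + M(774, 922) = (563 + (572 + 402)) - 13 = (563 + 974) - 13 = 1537 - 13 = 1524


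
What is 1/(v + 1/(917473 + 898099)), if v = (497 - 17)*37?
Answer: 1815572/32244558721 ≈ 5.6306e-5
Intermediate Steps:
v = 17760 (v = 480*37 = 17760)
1/(v + 1/(917473 + 898099)) = 1/(17760 + 1/(917473 + 898099)) = 1/(17760 + 1/1815572) = 1/(32244558721/1815572) = 1815572/32244558721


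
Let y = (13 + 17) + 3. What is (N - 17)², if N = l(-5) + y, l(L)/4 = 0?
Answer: 256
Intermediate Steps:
l(L) = 0 (l(L) = 4*0 = 0)
y = 33 (y = 30 + 3 = 33)
N = 33 (N = 0 + 33 = 33)
(N - 17)² = (33 - 17)² = 16² = 256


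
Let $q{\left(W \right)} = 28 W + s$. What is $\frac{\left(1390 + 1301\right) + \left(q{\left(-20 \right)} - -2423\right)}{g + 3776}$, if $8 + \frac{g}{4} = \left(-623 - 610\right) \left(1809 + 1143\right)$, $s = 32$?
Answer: $- \frac{2293}{7277760} \approx -0.00031507$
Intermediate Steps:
$q{\left(W \right)} = 32 + 28 W$ ($q{\left(W \right)} = 28 W + 32 = 32 + 28 W$)
$g = -14559296$ ($g = -32 + 4 \left(-623 - 610\right) \left(1809 + 1143\right) = -32 + 4 \left(\left(-1233\right) 2952\right) = -32 + 4 \left(-3639816\right) = -32 - 14559264 = -14559296$)
$\frac{\left(1390 + 1301\right) + \left(q{\left(-20 \right)} - -2423\right)}{g + 3776} = \frac{\left(1390 + 1301\right) + \left(\left(32 + 28 \left(-20\right)\right) - -2423\right)}{-14559296 + 3776} = \frac{2691 + \left(\left(32 - 560\right) + 2423\right)}{-14555520} = \left(2691 + \left(-528 + 2423\right)\right) \left(- \frac{1}{14555520}\right) = \left(2691 + 1895\right) \left(- \frac{1}{14555520}\right) = 4586 \left(- \frac{1}{14555520}\right) = - \frac{2293}{7277760}$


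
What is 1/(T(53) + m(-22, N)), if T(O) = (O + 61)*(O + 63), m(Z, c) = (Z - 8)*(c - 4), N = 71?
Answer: 1/11214 ≈ 8.9174e-5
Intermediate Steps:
m(Z, c) = (-8 + Z)*(-4 + c)
T(O) = (61 + O)*(63 + O)
1/(T(53) + m(-22, N)) = 1/((3843 + 53² + 124*53) + (32 - 8*71 - 4*(-22) - 22*71)) = 1/((3843 + 2809 + 6572) + (32 - 568 + 88 - 1562)) = 1/(13224 - 2010) = 1/11214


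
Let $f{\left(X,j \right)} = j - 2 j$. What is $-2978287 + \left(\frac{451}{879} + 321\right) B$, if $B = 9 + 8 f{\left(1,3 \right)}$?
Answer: $- \frac{874051141}{293} \approx -2.9831 \cdot 10^{6}$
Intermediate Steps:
$f{\left(X,j \right)} = - j$
$B = -15$ ($B = 9 + 8 \left(\left(-1\right) 3\right) = 9 + 8 \left(-3\right) = 9 - 24 = -15$)
$-2978287 + \left(\frac{451}{879} + 321\right) B = -2978287 + \left(\frac{451}{879} + 321\right) \left(-15\right) = -2978287 + \frac{282610}{879} \left(-15\right) = -2978287 - \frac{1413050}{293} = - \frac{874051141}{293}$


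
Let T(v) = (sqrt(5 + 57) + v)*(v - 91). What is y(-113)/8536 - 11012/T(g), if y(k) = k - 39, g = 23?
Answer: 67410532/8470913 - 2753*sqrt(62)/7939 ≈ 5.2274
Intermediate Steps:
y(k) = -39 + k
T(v) = (-91 + v)*(v + sqrt(62)) (T(v) = (sqrt(62) + v)*(-91 + v) = (v + sqrt(62))*(-91 + v) = (-91 + v)*(v + sqrt(62)))
y(-113)/8536 - 11012/T(g) = (-39 - 113)/8536 - 11012/(23**2 - 91*23 - 91*sqrt(62) + 23*sqrt(62)) = -152*1/8536 - 11012/(529 - 2093 - 91*sqrt(62) + 23*sqrt(62)) = -19/1067 - 11012/(-1564 - 68*sqrt(62))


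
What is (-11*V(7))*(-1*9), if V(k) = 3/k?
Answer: 297/7 ≈ 42.429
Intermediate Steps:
(-11*V(7))*(-1*9) = (-33/7)*(-1*9) = -33/7*(-9) = 297/7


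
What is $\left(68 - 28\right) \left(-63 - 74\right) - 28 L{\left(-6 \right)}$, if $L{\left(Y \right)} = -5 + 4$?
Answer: $-5452$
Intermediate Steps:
$L{\left(Y \right)} = -1$
$\left(68 - 28\right) \left(-63 - 74\right) - 28 L{\left(-6 \right)} = \left(68 - 28\right) \left(-63 - 74\right) - -28 = 40 \left(-137\right) + 28 = -5480 + 28 = -5452$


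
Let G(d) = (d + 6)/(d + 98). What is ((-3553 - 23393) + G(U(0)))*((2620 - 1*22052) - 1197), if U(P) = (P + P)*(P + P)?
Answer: 555867771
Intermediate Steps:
U(P) = 4*P² (U(P) = (2*P)*(2*P) = 4*P²)
G(d) = (6 + d)/(98 + d)
((-3553 - 23393) + G(U(0)))*((2620 - 1*22052) - 1197) = ((-3553 - 23393) + (6 + 4*0²)/(98 + 4*0²))*((2620 - 1*22052) - 1197) = (-26946 + (6 + 4*0)/(98 + 4*0))*((2620 - 22052) - 1197) = (-26946 + (6 + 0)/(98 + 0))*(-19432 - 1197) = (-26946 + 6/98)*(-20629) = (-26946 + (1/98)*6)*(-20629) = (-26946 + 3/49)*(-20629) = -1320351/49*(-20629) = 555867771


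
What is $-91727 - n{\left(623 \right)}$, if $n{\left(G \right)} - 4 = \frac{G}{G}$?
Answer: $-91732$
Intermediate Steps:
$n{\left(G \right)} = 5$ ($n{\left(G \right)} = 4 + \frac{G}{G} = 4 + 1 = 5$)
$-91727 - n{\left(623 \right)} = -91727 - 5 = -91732$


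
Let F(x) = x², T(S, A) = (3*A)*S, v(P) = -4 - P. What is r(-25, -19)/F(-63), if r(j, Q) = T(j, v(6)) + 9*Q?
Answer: 193/1323 ≈ 0.14588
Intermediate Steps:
T(S, A) = 3*A*S
r(j, Q) = -30*j + 9*Q (r(j, Q) = 3*(-4 - 1*6)*j + 9*Q = 3*(-4 - 6)*j + 9*Q = 3*(-10)*j + 9*Q = -30*j + 9*Q)
r(-25, -19)/F(-63) = (-30*(-25) + 9*(-19))/((-63)²) = (750 - 171)/3969 = 579*(1/3969) = 193/1323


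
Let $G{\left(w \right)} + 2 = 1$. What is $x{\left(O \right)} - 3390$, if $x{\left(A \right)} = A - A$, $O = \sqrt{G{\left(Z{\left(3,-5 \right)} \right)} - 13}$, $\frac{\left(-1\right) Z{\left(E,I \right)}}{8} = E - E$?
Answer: $-3390$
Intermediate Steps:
$Z{\left(E,I \right)} = 0$ ($Z{\left(E,I \right)} = - 8 \left(E - E\right) = \left(-8\right) 0 = 0$)
$G{\left(w \right)} = -1$ ($G{\left(w \right)} = -2 + 1 = -1$)
$O = i \sqrt{14}$ ($O = \sqrt{-1 - 13} = \sqrt{-14} = i \sqrt{14} \approx 3.7417 i$)
$x{\left(A \right)} = 0$
$x{\left(O \right)} - 3390 = 0 - 3390 = -3390$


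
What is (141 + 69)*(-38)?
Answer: -7980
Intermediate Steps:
(141 + 69)*(-38) = 210*(-38) = -7980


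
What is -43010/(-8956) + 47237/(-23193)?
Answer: 287238179/103858254 ≈ 2.7657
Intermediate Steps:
-43010/(-8956) + 47237/(-23193) = -43010*(-1/8956) + 47237*(-1/23193) = 21505/4478 - 47237/23193 = 287238179/103858254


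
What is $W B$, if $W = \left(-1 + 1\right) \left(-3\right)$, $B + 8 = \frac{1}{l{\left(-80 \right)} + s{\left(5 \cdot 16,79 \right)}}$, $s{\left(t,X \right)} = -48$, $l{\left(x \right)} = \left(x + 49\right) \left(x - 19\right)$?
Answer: $0$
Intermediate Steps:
$l{\left(x \right)} = \left(-19 + x\right) \left(49 + x\right)$ ($l{\left(x \right)} = \left(49 + x\right) \left(-19 + x\right) = \left(-19 + x\right) \left(49 + x\right)$)
$B = - \frac{24167}{3021}$ ($B = -8 + \frac{1}{\left(-931 + \left(-80\right)^{2} + 30 \left(-80\right)\right) - 48} = -8 + \frac{1}{\left(-931 + 6400 - 2400\right) - 48} = -8 + \frac{1}{3069 - 48} = -8 + \frac{1}{3021} = - \frac{24167}{3021} \approx -7.9997$)
$W = 0$ ($W = 0 \left(-3\right) = 0$)
$W B = 0 \left(- \frac{24167}{3021}\right) = 0$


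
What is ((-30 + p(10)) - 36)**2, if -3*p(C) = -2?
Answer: 38416/9 ≈ 4268.4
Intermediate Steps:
p(C) = 2/3 (p(C) = -1/3*(-2) = 2/3)
((-30 + p(10)) - 36)**2 = ((-30 + 2/3) - 36)**2 = (-88/3 - 36)**2 = (-196/3)**2 = 38416/9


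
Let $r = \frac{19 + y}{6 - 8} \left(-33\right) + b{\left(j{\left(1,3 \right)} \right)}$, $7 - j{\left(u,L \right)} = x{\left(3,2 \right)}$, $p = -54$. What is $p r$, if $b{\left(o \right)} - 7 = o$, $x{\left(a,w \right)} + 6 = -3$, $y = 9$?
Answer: $-26190$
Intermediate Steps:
$x{\left(a,w \right)} = -9$ ($x{\left(a,w \right)} = -6 - 3 = -9$)
$j{\left(u,L \right)} = 16$ ($j{\left(u,L \right)} = 7 - -9 = 7 + 9 = 16$)
$b{\left(o \right)} = 7 + o$
$r = 485$ ($r = \frac{19 + 9}{6 - 8} \left(-33\right) + \left(7 + 16\right) = \frac{28}{-2} \left(-33\right) + 23 = 28 \left(- \frac{1}{2}\right) \left(-33\right) + 23 = \left(-14\right) \left(-33\right) + 23 = 462 + 23 = 485$)
$p r = \left(-54\right) 485 = -26190$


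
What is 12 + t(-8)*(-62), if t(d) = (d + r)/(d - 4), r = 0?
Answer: -88/3 ≈ -29.333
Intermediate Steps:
t(d) = d/(-4 + d) (t(d) = (d + 0)/(d - 4) = d/(-4 + d))
12 + t(-8)*(-62) = 12 - 8/(-4 - 8)*(-62) = 12 - 8/(-12)*(-62) = 12 - 8*(-1/12)*(-62) = 12 + (⅔)*(-62) = 12 - 124/3 = -88/3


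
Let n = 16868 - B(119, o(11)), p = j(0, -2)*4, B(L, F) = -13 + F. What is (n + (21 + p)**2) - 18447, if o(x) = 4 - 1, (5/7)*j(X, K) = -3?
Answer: -38784/25 ≈ -1551.4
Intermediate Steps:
j(X, K) = -21/5 (j(X, K) = (7/5)*(-3) = -21/5)
o(x) = 3
p = -84/5 (p = -21/5*4 = -84/5 ≈ -16.800)
n = 16878 (n = 16868 - (-13 + 3) = 16868 - 1*(-10) = 16868 + 10 = 16878)
(n + (21 + p)**2) - 18447 = (16878 + (21 - 84/5)**2) - 18447 = (16878 + (21/5)**2) - 18447 = (16878 + 441/25) - 18447 = 422391/25 - 18447 = -38784/25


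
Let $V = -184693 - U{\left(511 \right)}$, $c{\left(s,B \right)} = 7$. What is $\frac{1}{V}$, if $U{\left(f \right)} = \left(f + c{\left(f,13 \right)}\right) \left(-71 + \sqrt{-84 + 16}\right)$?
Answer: $\frac{i}{- 147915 i + 1036 \sqrt{17}} \approx -6.755 \cdot 10^{-6} + 1.9507 \cdot 10^{-7} i$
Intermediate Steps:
$U{\left(f \right)} = \left(-71 + 2 i \sqrt{17}\right) \left(7 + f\right)$ ($U{\left(f \right)} = \left(f + 7\right) \left(-71 + \sqrt{-84 + 16}\right) = \left(7 + f\right) \left(-71 + \sqrt{-68}\right) = \left(7 + f\right) \left(-71 + 2 i \sqrt{17}\right) = \left(-71 + 2 i \sqrt{17}\right) \left(7 + f\right)$)
$V = -147915 - 1036 i \sqrt{17}$ ($V = -184693 - \left(-497 - 36281 + 14 i \sqrt{17} + 2 i 511 \sqrt{17}\right) = -184693 - \left(-497 - 36281 + 14 i \sqrt{17} + 1022 i \sqrt{17}\right) = -184693 - \left(-36778 + 1036 i \sqrt{17}\right) = -184693 + \left(36778 - 1036 i \sqrt{17}\right) = -147915 - 1036 i \sqrt{17} \approx -1.4792 \cdot 10^{5} - 4271.5 i$)
$\frac{1}{V} = \frac{1}{-147915 - 1036 i \sqrt{17}}$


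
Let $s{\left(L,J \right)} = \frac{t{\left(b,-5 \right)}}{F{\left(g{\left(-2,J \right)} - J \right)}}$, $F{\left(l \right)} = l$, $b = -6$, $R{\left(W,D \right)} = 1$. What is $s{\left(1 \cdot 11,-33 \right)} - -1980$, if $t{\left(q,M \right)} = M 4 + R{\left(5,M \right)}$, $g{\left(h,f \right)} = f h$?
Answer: $\frac{196001}{99} \approx 1979.8$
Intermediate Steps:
$t{\left(q,M \right)} = 1 + 4 M$ ($t{\left(q,M \right)} = M 4 + 1 = 4 M + 1 = 1 + 4 M$)
$s{\left(L,J \right)} = \frac{19}{3 J}$ ($s{\left(L,J \right)} = \frac{1 + 4 \left(-5\right)}{J \left(-2\right) - J} = \frac{1 - 20}{- 2 J - J} = - \frac{19}{\left(-3\right) J} = - 19 \left(- \frac{1}{3 J}\right) = \frac{19}{3 J}$)
$s{\left(1 \cdot 11,-33 \right)} - -1980 = \frac{19}{3 \left(-33\right)} - -1980 = \frac{19}{3} \left(- \frac{1}{33}\right) + 1980 = - \frac{19}{99} + 1980 = \frac{196001}{99}$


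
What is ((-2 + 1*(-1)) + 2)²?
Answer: 1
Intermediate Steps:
((-2 + 1*(-1)) + 2)² = ((-2 - 1) + 2)² = (-3 + 2)² = (-1)² = 1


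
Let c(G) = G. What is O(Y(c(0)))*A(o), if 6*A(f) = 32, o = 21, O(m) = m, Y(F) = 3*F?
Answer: 0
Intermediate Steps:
A(f) = 16/3 (A(f) = (⅙)*32 = 16/3)
O(Y(c(0)))*A(o) = (3*0)*(16/3) = 0*(16/3) = 0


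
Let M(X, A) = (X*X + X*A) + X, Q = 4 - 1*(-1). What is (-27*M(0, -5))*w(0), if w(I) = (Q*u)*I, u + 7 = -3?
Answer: 0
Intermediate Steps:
Q = 5 (Q = 4 + 1 = 5)
u = -10 (u = -7 - 3 = -10)
M(X, A) = X + X² + A*X (M(X, A) = (X² + A*X) + X = X + X² + A*X)
w(I) = -50*I (w(I) = (5*(-10))*I = -50*I)
(-27*M(0, -5))*w(0) = (-0*(1 - 5 + 0))*(-50*0) = -0*(-4)*0 = -27*0*0 = 0*0 = 0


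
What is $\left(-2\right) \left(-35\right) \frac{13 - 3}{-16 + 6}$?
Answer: $-70$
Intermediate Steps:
$\left(-2\right) \left(-35\right) \frac{13 - 3}{-16 + 6} = 70 \frac{10}{-10} = 70 \cdot 10 \left(- \frac{1}{10}\right) = 70 \left(-1\right) = -70$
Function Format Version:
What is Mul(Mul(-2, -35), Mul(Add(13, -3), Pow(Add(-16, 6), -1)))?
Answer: -70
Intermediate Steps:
Mul(Mul(-2, -35), Mul(Add(13, -3), Pow(Add(-16, 6), -1))) = Mul(70, Mul(10, Pow(-10, -1))) = Mul(70, Mul(10, Rational(-1, 10))) = Mul(70, -1) = -70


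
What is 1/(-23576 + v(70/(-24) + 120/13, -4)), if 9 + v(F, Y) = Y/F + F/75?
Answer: -460980/10872466523 ≈ -4.2399e-5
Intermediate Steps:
v(F, Y) = -9 + F/75 + Y/F (v(F, Y) = -9 + (Y/F + F/75) = -9 + (F/75 + Y/F) = -9 + F/75 + Y/F)
1/(-23576 + v(70/(-24) + 120/13, -4)) = 1/(-23576 + (-9 + (70/(-24) + 120/13)/75 - 4/(70/(-24) + 120/13))) = 1/(-23576 + (-9 + (70*(-1/24) + 120*(1/13))/75 - 4/(70*(-1/24) + 120*(1/13)))) = 1/(-23576 + (-9 + (-35/12 + 120/13)/75 - 4/(-35/12 + 120/13))) = 1/(-23576 + (-9 + (1/75)*(985/156) - 4/985/156)) = 1/(-23576 + (-9 + 197/2340 - 4*156/985)) = 1/(-23576 + (-9 + 197/2340 - 624/985)) = 1/(-23576 - 4402043/460980) = 1/(-10872466523/460980) = -460980/10872466523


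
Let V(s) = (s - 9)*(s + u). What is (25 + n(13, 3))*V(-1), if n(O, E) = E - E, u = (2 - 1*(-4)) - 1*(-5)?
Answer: -2500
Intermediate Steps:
u = 11 (u = (2 + 4) + 5 = 6 + 5 = 11)
n(O, E) = 0
V(s) = (-9 + s)*(11 + s) (V(s) = (s - 9)*(s + 11) = (-9 + s)*(11 + s))
(25 + n(13, 3))*V(-1) = (25 + 0)*(-99 + (-1)**2 + 2*(-1)) = 25*(-99 + 1 - 2) = 25*(-100) = -2500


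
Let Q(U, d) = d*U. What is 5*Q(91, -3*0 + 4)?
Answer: 1820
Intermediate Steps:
Q(U, d) = U*d
5*Q(91, -3*0 + 4) = 5*(91*(-3*0 + 4)) = 5*(91*(0 + 4)) = 5*(91*4) = 5*364 = 1820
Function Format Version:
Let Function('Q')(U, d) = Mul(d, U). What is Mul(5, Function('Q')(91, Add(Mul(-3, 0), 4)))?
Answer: 1820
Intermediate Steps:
Function('Q')(U, d) = Mul(U, d)
Mul(5, Function('Q')(91, Add(Mul(-3, 0), 4))) = Mul(5, Mul(91, Add(Mul(-3, 0), 4))) = Mul(5, Mul(91, Add(0, 4))) = Mul(5, Mul(91, 4)) = Mul(5, 364) = 1820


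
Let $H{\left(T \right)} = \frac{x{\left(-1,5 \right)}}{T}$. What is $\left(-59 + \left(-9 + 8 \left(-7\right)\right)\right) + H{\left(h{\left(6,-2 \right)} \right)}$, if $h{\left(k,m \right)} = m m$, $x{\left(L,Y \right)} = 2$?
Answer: $- \frac{247}{2} \approx -123.5$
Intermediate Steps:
$h{\left(k,m \right)} = m^{2}$
$H{\left(T \right)} = \frac{2}{T}$
$\left(-59 + \left(-9 + 8 \left(-7\right)\right)\right) + H{\left(h{\left(6,-2 \right)} \right)} = \left(-59 + \left(-9 + 8 \left(-7\right)\right)\right) + \frac{2}{\left(-2\right)^{2}} = \left(-59 - 65\right) + \frac{2}{4} = \left(-59 - 65\right) + 2 \cdot \frac{1}{4} = -124 + \frac{1}{2} = - \frac{247}{2}$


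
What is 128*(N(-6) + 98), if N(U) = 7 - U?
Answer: 14208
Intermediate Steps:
128*(N(-6) + 98) = 128*((7 - 1*(-6)) + 98) = 128*((7 + 6) + 98) = 128*(13 + 98) = 128*111 = 14208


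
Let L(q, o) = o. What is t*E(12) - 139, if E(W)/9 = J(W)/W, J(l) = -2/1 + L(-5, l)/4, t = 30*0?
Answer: -139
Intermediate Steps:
t = 0
J(l) = -2 + l/4 (J(l) = -2/1 + l/4 = -2*1 + l*(1/4) = -2 + l/4)
E(W) = 9*(-2 + W/4)/W (E(W) = 9*((-2 + W/4)/W) = 9*(-2 + W/4)/W)
t*E(12) - 139 = 0*(9/4 - 18/12) - 139 = 0*(9/4 - 18*1/12) - 139 = 0*(9/4 - 3/2) - 139 = 0*(3/4) - 139 = 0 - 139 = -139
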